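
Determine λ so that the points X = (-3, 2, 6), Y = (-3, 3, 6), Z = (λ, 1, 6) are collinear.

Collinearity requires XY × XZ = 0; each component is linear in λ.
The z-component gives (-1)λ + (-3) = 0, so λ = -3.
The remaining components then also vanish.

-3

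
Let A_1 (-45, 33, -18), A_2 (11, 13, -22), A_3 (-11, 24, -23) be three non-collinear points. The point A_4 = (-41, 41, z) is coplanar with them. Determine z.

The plane through A_1, A_2, A_3 has equation 64x + 144y + 176z = -1296.
Substituting A_4: (176)z + (3280) = -1296, so z = -26.

-26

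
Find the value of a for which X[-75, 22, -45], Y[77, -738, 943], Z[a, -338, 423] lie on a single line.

Collinearity requires XY × XZ = 0; each component is linear in a.
The y-component gives (988)a + (2964) = 0, so a = -3.
The remaining components then also vanish.

-3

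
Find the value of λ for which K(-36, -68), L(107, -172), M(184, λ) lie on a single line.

The three points are collinear iff det[KL; KM] = 0.
This determinant is linear in λ: (143)λ + (32604) = 0, so λ = -228.

-228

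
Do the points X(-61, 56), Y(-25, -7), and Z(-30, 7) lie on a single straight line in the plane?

No

XY = (36, -63), XZ = (31, -49).
If collinear, XZ would be a scalar multiple of XY. But (36)·(-49) ≠ (-63)·(31) (difference 189), so they are not parallel; the points are not collinear.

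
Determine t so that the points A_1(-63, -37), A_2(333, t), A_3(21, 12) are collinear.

Collinearity: (A_2 − A_1) must be parallel to (A_3 − A_1) = (84, 49).
Cross-multiplying the components: (t − (-37))·(84) = (396)·(49).
Solving gives t = 194.

194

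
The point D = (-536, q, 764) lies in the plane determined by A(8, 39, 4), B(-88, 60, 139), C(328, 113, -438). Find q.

68

Coplanarity requires AB · (AC × AD) = 0.
AB = (-96, 21, 135), AC = (320, 74, -442); the triple product is linear in q with coefficient 768 and constant term -52224.
Setting it to zero: q = 68.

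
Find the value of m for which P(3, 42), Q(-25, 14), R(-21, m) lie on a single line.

Collinearity: (R − P) must be parallel to (Q − P) = (-28, -28).
Cross-multiplying the components: (m − 42)·(-28) = (-24)·(-28).
Solving gives m = 18.

18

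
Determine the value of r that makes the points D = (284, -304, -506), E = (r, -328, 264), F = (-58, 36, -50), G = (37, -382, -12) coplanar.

-128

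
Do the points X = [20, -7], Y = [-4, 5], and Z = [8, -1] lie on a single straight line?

Yes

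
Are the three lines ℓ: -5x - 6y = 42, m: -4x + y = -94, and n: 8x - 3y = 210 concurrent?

Yes

Lines aᵢx + bᵢy = cᵢ with pairwise distinct directions are concurrent exactly when det[aᵢ bᵢ cᵢ] = 0.
Here the determinant is 0.
It vanishes, so the lines are concurrent at (18, -22).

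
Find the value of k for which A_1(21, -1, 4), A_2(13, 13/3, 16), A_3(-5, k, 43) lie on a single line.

Collinearity requires A_1A_2 × A_1A_3 = 0; each component is linear in k.
The x-component gives (-12)k + (196) = 0, so k = 49/3.
The remaining components then also vanish.

49/3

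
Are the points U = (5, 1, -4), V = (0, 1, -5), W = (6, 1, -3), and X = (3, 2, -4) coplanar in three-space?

With U as base: UV = (-5, 0, -1), UW = (1, 0, 1), UX = (-2, 1, 0).
UW × UX = (-1, -2, 1).
UV · (UW × UX) = 4.
Since 4 ≠ 0, the four points are not coplanar.

No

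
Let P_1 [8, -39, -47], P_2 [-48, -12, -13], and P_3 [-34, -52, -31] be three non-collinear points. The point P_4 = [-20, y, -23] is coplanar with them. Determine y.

The plane through P_1, P_2, P_3 has equation 874x − 532y + 1862z = -59774.
Substituting P_4: (-532)y + (-60306) = -59774, so y = -1.

-1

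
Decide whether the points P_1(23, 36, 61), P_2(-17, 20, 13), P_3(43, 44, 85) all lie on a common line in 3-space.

Yes

P_1P_2 = (-40, -16, -48), P_1P_3 = (20, 8, 24).
P_1P_2 × P_1P_3 = (0, 0, 0).
The cross product vanishes, so the three points are collinear.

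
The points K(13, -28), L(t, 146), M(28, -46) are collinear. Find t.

Collinearity: (L − K) must be parallel to (M − K) = (15, -18).
Cross-multiplying the components: (t − 13)·(-18) = (174)·(15).
Solving gives t = -132.

-132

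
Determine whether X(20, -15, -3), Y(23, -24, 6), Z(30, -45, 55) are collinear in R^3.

XY = (3, -9, 9), XZ = (10, -30, 58).
XY × XZ = (-252, -84, 0).
The cross product is nonzero, so the points do not lie on one line.

No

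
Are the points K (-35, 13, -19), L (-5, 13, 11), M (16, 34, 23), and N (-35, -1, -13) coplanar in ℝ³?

A normal to the plane through K, L, M is n = KL × KM = (-630, 270, 630).
The plane has equation n·P = 13590. For N: n·N = 13590.
Equal, so N lies in the plane and all four are coplanar.

Yes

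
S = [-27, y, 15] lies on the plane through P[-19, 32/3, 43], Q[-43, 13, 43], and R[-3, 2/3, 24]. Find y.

-1

Coplanarity requires PQ · (PR × PS) = 0.
PQ = (-24, 7/3, 0), PR = (16, -10, -19); the triple product is linear in y with coefficient -456 and constant term -456.
Setting it to zero: y = -1.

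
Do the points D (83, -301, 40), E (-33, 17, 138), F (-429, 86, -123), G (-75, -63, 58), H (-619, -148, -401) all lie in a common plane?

No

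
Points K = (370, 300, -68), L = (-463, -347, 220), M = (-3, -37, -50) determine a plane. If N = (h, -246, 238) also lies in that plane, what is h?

-362

The plane through K, L, M has equation 85410x − 92430y + 39390z = 1194180.
Substituting N: (85410)h + (32112600) = 1194180, so h = -362.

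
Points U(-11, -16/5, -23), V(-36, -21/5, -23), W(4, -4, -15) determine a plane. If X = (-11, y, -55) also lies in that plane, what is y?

12/5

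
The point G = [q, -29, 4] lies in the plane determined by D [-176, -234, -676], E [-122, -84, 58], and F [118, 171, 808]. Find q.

A normal to the plane is n = DE × DF = (-74670, 135660, -22230).
G lies in the plane iff n · DG = 0.
This gives (-74670)q + (-448020) = 0, so q = -6.

-6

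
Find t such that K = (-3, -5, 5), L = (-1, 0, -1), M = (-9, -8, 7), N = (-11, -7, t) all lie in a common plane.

5

Normal to plane KLM: n = (-8, 32, 24); plane equation n·P = -16.
Requiring n·N = -16: (24)t + (-136) = -16.
So t = 5.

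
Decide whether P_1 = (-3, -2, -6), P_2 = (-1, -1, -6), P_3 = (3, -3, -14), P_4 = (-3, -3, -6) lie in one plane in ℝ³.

With P_1 as base: P_1P_2 = (2, 1, 0), P_1P_3 = (6, -1, -8), P_1P_4 = (0, -1, 0).
P_1P_3 × P_1P_4 = (-8, 0, -6).
P_1P_2 · (P_1P_3 × P_1P_4) = -16.
Since -16 ≠ 0, the four points are not coplanar.

No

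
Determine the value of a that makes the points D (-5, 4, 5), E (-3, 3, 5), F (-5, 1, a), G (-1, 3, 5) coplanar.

Normal to plane DEG: n = (0, 0, 2); plane equation n·P = 10.
Requiring n·F = 10: (2)a + (0) = 10.
So a = 5.

5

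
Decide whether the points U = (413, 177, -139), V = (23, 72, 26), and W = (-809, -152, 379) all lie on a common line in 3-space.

No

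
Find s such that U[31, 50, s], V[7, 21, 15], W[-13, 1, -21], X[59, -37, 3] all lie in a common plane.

63

Coplanarity ⇔ det[UV; UW; UX] = 0.
Expanding, this is linear in s: (-2200)s + (138600) = 0.
So s = 63.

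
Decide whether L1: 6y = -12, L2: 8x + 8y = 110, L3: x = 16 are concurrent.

No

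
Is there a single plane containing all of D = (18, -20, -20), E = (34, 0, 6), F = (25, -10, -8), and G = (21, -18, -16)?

Yes

A normal to the plane through D, E, F is n = DE × DF = (-20, -10, 20).
The plane has equation n·P = -560. For G: n·G = -560.
Equal, so G lies in the plane and all four are coplanar.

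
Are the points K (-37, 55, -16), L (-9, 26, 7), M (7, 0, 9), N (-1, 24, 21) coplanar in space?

The four points are coplanar iff the 3×3 determinant with rows KL, KM, KN is zero.
Rows: (28, -29, 23), (44, -55, 25), (36, -31, 37).
Expanding along the first row: (28)(-1260) − (-29)(728) + (23)(616) = 0.
Zero determinant ⇒ coplanar.

Yes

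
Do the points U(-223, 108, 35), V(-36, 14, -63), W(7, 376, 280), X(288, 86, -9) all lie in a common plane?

Yes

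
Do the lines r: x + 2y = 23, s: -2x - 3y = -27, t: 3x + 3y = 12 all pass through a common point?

Intersecting r and s: solving the 2×2 system gives (x, y) = (-15, 19).
Substitute into t: (3)(-15) + (3)(19) = 12.
This equals 12, so (-15, 19) lies on all three lines and they are concurrent.

Yes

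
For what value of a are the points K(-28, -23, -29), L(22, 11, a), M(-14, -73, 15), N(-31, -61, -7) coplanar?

Normal to plane KMN: n = (572, -440, -682); plane equation n·P = 13882.
Requiring n·L = 13882: (-682)a + (7744) = 13882.
So a = -9.

-9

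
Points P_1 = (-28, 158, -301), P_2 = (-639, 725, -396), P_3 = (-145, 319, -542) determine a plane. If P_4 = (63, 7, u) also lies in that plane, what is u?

A normal to the plane is n = P_1P_2 × P_1P_3 = (-121352, -136136, -32032).
P_4 lies in the plane iff n · P_1P_4 = 0.
This gives (-32032)u + (-128128) = 0, so u = -4.

-4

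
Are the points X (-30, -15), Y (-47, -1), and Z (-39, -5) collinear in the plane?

No

XY = (-17, 14), XZ = (-9, 10).
Twice the signed area of △XYZ is (-17)(10) − (14)(-9) = -44.
The area is nonzero, so the three points are not collinear.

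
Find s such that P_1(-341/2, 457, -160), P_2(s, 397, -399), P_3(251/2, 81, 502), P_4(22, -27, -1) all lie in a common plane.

-217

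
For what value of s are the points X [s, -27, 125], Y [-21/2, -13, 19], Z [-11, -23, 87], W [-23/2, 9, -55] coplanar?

-23/2

The points are coplanar iff XY · (XZ × XW) = 0.
Expanding, this is linear in s: (756)s + (8694) = 0.
So s = -23/2.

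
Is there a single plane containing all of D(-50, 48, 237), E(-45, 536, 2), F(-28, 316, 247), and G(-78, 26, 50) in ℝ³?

No

With D as base: DE = (5, 488, -235), DF = (22, 268, 10), DG = (-28, -22, -187).
DF × DG = (-49896, 3834, 7020).
DE · (DF × DG) = -28188.
Since -28188 ≠ 0, the four points are not coplanar.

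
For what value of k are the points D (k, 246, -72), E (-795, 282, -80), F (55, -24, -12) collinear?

-695

Collinearity requires DE × DF = 0; each component is linear in k.
The y-component gives (68)k + (47260) = 0, so k = -695.
The remaining components then also vanish.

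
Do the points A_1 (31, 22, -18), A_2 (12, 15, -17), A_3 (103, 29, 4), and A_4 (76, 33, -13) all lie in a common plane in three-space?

With A_1 as base: A_1A_2 = (-19, -7, 1), A_1A_3 = (72, 7, 22), A_1A_4 = (45, 11, 5).
A_1A_3 × A_1A_4 = (-207, 630, 477).
A_1A_2 · (A_1A_3 × A_1A_4) = 0.
The scalar triple product vanishes, so the four points are coplanar.

Yes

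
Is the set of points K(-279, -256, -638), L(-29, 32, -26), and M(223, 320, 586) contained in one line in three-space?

KL = (250, 288, 612), KM = (502, 576, 1224).
KL × KM = (0, 1224, -576).
The cross product is nonzero, so the points do not lie on one line.

No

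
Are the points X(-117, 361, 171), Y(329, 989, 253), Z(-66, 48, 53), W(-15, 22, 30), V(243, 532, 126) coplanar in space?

The plane through X, Y, Z has normal n = XY × XZ = (-48438, 56810, -171626) and equation n·P = -3172390.
Checking the remaining points: n·W = -3172390, n·V = -3172390.
All equal -3172390, so all 5 points lie in one plane.

Yes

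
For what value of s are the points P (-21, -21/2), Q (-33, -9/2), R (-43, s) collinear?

The three points are collinear iff det[PQ; PR] = 0.
This determinant is linear in s: (-12)s + (6) = 0, so s = 1/2.

1/2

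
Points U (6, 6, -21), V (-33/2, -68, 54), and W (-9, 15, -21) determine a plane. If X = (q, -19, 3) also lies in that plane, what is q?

The plane through U, V, W has equation −675x − 1125y − (2625/2)z = 33525/2.
Substituting X: (-675)q + (34875/2) = 33525/2, so q = 1.

1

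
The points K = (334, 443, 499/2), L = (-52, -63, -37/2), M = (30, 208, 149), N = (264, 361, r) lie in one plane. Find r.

Coplanarity ⇔ det[KL; KM; KN] = 0.
Expanding, this is linear in r: (-63114)r + (13096155) = 0.
So r = 415/2.

415/2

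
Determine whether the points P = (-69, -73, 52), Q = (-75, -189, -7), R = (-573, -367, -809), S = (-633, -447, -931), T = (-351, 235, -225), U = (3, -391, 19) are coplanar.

The plane through P, Q, R has normal n = PQ × PR = (82530, 24570, -56700) and equation n·X = -10436580.
Checking the remaining points: n·S = -10436580, n·T = -10436580, n·U = -10436580.
All equal -10436580, so all 6 points lie in one plane.

Yes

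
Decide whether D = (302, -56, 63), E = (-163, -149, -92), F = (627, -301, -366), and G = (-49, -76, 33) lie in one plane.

A normal to the plane through D, E, F is n = DE × DF = (1922, -249860, 144150).
The plane has equation n·P = 23654054. For G: n·G = 23652132.
23652132 ≠ 23654054, so G is off the plane.

No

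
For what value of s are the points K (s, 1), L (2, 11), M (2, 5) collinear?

Collinearity: (K − L) must be parallel to (M − L) = (0, -6).
Cross-multiplying the components: (s − 2)·(-6) = (-10)·(0).
Solving gives s = 2.

2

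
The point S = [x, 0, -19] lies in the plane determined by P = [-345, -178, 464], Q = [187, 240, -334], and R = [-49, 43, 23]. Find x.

The plane through P, Q, R has equation −7980x − 1596y − 6156z = 180804.
Substituting S: (-7980)x + (116964) = 180804, so x = -8.

-8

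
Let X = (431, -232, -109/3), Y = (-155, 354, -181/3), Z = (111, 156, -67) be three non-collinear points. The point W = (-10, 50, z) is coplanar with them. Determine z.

The plane through X, Y, Z has equation −(25976/3)x − (30872/3)y − 39848z = 103360.
Substituting W: (-39848)z + (-1283840/3) = 103360, so z = -40/3.

-40/3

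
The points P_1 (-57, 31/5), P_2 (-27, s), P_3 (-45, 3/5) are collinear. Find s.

-39/5

Collinearity: (P_2 − P_1) must be parallel to (P_3 − P_1) = (12, -28/5).
Cross-multiplying the components: (s − 31/5)·(12) = (30)·(-28/5).
Solving gives s = -39/5.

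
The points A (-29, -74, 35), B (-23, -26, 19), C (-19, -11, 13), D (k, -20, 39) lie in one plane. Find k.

-69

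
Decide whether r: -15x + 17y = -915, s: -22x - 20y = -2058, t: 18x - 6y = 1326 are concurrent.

Lines aᵢx + bᵢy = cᵢ with pairwise distinct directions are concurrent exactly when det[aᵢ bᵢ cᵢ] = 0.
Here the determinant is -984.
Nonzero, so no common point exists.

No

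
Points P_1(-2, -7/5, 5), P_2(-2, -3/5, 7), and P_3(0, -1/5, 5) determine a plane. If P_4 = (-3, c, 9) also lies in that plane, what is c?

-2/5

The plane through P_1, P_2, P_3 has equation −(12/5)x + 4y − (8/5)z = -44/5.
Substituting P_4: (4)c + (-36/5) = -44/5, so c = -2/5.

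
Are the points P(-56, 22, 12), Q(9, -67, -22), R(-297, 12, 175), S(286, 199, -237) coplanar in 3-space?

Yes

With P as base: PQ = (65, -89, -34), PR = (-241, -10, 163), PS = (342, 177, -249).
PR × PS = (-26361, -4263, -39237).
PQ · (PR × PS) = 0.
The scalar triple product vanishes, so the four points are coplanar.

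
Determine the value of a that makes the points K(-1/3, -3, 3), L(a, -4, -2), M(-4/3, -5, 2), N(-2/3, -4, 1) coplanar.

-1/3

Normal to plane KMN: n = (3, -5/3, 1/3); plane equation n·P = 5.
Requiring n·L = 5: (3)a + (6) = 5.
So a = -1/3.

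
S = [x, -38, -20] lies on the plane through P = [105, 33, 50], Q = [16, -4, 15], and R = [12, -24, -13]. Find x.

A normal to the plane is n = PQ × PR = (336, -2352, 1632).
S lies in the plane iff n · PS = 0.
This gives (336)x + (17472) = 0, so x = -52.

-52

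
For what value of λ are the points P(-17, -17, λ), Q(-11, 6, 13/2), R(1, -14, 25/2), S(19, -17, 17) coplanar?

9

Coplanarity ⇔ det[PQ; PR; PS] = 0.
Expanding, this is linear in λ: (-324)λ + (2916) = 0.
So λ = 9.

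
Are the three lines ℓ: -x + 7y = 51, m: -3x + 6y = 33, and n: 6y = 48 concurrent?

Yes

Lines aᵢx + bᵢy = cᵢ with pairwise distinct directions are concurrent exactly when det[aᵢ bᵢ cᵢ] = 0.
Here the determinant is 0.
It vanishes, so the lines are concurrent at (5, 8).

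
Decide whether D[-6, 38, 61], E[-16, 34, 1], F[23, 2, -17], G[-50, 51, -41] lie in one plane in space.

Yes

A normal to the plane through D, E, F is n = DE × DF = (-1848, -2520, 476).
The plane has equation n·P = -55636. For G: n·G = -55636.
Equal, so G lies in the plane and all four are coplanar.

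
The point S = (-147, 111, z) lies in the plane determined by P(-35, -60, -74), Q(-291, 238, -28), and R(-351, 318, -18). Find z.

A normal to the plane is n = PQ × PR = (-700, -200, -2600).
S lies in the plane iff n · PS = 0.
This gives (-2600)z + (-148200) = 0, so z = -57.

-57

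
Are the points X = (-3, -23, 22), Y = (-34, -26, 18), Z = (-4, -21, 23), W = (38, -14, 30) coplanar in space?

With X as base: XY = (-31, -3, -4), XZ = (-1, 2, 1), XW = (41, 9, 8).
XZ × XW = (7, 49, -91).
XY · (XZ × XW) = 0.
The scalar triple product vanishes, so the four points are coplanar.

Yes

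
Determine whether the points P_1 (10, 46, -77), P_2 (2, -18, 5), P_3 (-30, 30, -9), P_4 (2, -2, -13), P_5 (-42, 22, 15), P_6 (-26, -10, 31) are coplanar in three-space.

The plane through P_1, P_2, P_3 has normal n = P_1P_2 × P_1P_3 = (-3040, -2736, -2432) and equation n·P = 31008.
Checking the remaining points: n·P_4 = 31008, n·P_5 = 31008, n·P_6 = 31008.
All equal 31008, so all 6 points lie in one plane.

Yes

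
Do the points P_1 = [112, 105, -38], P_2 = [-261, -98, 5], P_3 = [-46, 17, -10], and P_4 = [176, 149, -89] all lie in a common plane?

With P_1 as base: P_1P_2 = (-373, -203, 43), P_1P_3 = (-158, -88, 28), P_1P_4 = (64, 44, -51).
P_1P_3 × P_1P_4 = (3256, -6266, -1320).
P_1P_2 · (P_1P_3 × P_1P_4) = 750.
Since 750 ≠ 0, the four points are not coplanar.

No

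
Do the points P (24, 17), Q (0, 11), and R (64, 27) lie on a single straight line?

Yes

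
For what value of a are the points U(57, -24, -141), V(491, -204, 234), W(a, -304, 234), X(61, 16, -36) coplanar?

Normal to plane UVX: n = (-33900, -44070, 18080); plane equation n·P = -3423900.
Requiring n·W = -3423900: (-33900)a + (17628000) = -3423900.
So a = 621.

621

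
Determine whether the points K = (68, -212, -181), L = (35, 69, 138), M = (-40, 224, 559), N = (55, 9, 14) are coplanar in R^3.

With K as base: KL = (-33, 281, 319), KM = (-108, 436, 740), KN = (-13, 221, 195).
KM × KN = (-78520, 11440, -18200).
KL · (KM × KN) = 0.
The scalar triple product vanishes, so the four points are coplanar.

Yes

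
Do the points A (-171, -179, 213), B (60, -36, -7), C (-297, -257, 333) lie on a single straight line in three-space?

AB = (231, 143, -220), AC = (-126, -78, 120).
AB × AC = (0, 0, 0).
The cross product vanishes, so the three points are collinear.

Yes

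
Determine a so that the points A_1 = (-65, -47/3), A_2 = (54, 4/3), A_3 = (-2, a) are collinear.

The three points are collinear iff det[A_1A_2; A_1A_3] = 0.
This determinant is linear in a: (119)a + (2380/3) = 0, so a = -20/3.

-20/3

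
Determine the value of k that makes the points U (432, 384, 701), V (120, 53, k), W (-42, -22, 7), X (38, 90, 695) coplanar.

The points are coplanar iff UV · (UW × UX) = 0.
Expanding, this is linear in k: (-20608)k + (-12220544) = 0.
So k = -593.

-593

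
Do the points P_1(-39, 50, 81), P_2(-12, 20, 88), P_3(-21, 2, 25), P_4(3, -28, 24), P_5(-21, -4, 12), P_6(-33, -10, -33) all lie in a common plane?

Yes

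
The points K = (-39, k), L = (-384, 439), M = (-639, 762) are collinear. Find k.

2

Collinearity: (K − L) must be parallel to (M − L) = (-255, 323).
Cross-multiplying the components: (k − 439)·(-255) = (345)·(323).
Solving gives k = 2.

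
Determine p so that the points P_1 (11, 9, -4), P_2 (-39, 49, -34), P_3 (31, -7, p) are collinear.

Direction P_1P_2 = (-50, 40, -30). From the x-coordinate of P_3, the parameter along the line is τ = (31 − 11)/(-50) = -2/5.
Then p = (-4) + (-2/5)·(-30) = 8.

8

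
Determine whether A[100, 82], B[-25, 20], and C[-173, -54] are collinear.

No

AB = (-125, -62), AC = (-273, -136).
If collinear, AC would be a scalar multiple of AB. But (-125)·(-136) ≠ (-62)·(-273) (difference 74), so they are not parallel; the points are not collinear.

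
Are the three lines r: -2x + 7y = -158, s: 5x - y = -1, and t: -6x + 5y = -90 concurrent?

Intersecting r and s: solving the 2×2 system gives (x, y) = (-5, -24).
Substitute into t: (-6)(-5) + (5)(-24) = -90.
This equals -90, so (-5, -24) lies on all three lines and they are concurrent.

Yes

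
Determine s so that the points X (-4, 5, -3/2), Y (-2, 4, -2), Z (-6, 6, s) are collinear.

-1

Direction XY = (2, -1, -1/2). From the x-coordinate of Z, the parameter along the line is τ = (-6 − (-4))/2 = -1.
Then s = (-3/2) + (-1)·(-1/2) = -1.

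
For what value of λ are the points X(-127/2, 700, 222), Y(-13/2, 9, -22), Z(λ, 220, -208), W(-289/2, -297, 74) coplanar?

369/2

Normal to plane XYW: n = (-141000, 28200, -112800); plane equation n·P = 3651900.
Requiring n·Z = 3651900: (-141000)λ + (29666400) = 3651900.
So λ = 369/2.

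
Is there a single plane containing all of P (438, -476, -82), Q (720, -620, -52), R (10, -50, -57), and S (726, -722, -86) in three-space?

No

With P as base: PQ = (282, -144, 30), PR = (-428, 426, 25), PS = (288, -246, -4).
PR × PS = (4446, 5488, -17400).
PQ · (PR × PS) = -58500.
Since -58500 ≠ 0, the four points are not coplanar.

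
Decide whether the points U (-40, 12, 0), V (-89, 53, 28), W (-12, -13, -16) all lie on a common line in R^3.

No

UV = (-49, 41, 28), UW = (28, -25, -16).
Comparing components 2 and 3: (41)(-16) − (28)(-25) = 44 ≠ 0, so UV and UW are not parallel and the points are not collinear.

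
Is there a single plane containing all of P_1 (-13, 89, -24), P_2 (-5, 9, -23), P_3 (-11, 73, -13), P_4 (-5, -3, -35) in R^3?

A normal to the plane through P_1, P_2, P_3 is n = P_1P_2 × P_1P_3 = (-864, -86, 32).
The plane has equation n·P = 2810. For P_4: n·P_4 = 3458.
3458 ≠ 2810, so P_4 is off the plane.

No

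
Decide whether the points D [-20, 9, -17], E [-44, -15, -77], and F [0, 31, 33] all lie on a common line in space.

No

DE = (-24, -24, -60), DF = (20, 22, 50).
Comparing components 2 and 3: (-24)(50) − (-60)(22) = 120 ≠ 0, so DE and DF are not parallel and the points are not collinear.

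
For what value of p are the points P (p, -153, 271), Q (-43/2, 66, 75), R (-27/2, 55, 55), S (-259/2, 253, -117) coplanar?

Coplanarity ⇔ det[PQ; PR; PS] = 0.
Expanding, this is linear in p: (-5852)p + (623238) = 0.
So p = 213/2.

213/2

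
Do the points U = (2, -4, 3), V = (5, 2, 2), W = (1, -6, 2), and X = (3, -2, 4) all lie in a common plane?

A normal to the plane through U, V, W is n = UV × UW = (-8, 4, 0).
The plane has equation n·P = -32. For X: n·X = -32.
Equal, so X lies in the plane and all four are coplanar.

Yes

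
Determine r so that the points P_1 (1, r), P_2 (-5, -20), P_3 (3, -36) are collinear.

-32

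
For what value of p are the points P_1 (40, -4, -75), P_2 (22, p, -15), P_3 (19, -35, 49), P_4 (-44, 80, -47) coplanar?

-10

The points are coplanar iff P_1P_2 · (P_1P_3 × P_1P_4) = 0.
Expanding, this is linear in p: (-9828)p + (-98280) = 0.
So p = -10.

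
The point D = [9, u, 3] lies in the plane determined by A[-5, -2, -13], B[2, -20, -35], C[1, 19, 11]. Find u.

A normal to the plane is n = AB × AC = (30, -300, 255).
D lies in the plane iff n · AD = 0.
This gives (-300)u + (3900) = 0, so u = 13.

13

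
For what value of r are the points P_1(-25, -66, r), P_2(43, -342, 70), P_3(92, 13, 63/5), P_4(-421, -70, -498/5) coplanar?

Coplanarity ⇔ det[P_1P_2; P_1P_3; P_1P_4] = 0.
Expanding, this is linear in r: (-178048)r + (-1068288/5) = 0.
So r = -6/5.

-6/5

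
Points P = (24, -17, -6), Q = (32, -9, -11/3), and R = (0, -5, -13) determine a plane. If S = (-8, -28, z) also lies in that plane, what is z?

The plane through P, Q, R has equation −84x + 288z = -3744.
Substituting S: (288)z + (672) = -3744, so z = -46/3.

-46/3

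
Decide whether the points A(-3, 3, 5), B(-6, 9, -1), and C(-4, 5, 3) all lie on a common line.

Yes

AB = (-3, 6, -6), AC = (-1, 2, -2).
Each component of AC is 1/3 times the corresponding component of AB, so AC = 1/3·AB and the points are collinear.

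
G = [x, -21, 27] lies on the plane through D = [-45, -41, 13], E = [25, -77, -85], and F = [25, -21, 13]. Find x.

-3

The plane through D, E, F has equation 1960x − 6860y + 3920z = 244020.
Substituting G: (1960)x + (249900) = 244020, so x = -3.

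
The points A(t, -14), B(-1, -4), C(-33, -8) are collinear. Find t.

Collinearity: (A − B) must be parallel to (C − B) = (-32, -4).
Cross-multiplying the components: (t − (-1))·(-4) = (-10)·(-32).
Solving gives t = -81.

-81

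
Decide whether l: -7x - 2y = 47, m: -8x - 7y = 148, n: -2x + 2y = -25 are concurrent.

No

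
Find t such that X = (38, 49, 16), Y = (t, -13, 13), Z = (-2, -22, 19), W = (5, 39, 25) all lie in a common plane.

Normal to plane XZW: n = (-609, 261, -1943); plane equation n·P = -41441.
Requiring n·Y = -41441: (-609)t + (-28652) = -41441.
So t = 21.

21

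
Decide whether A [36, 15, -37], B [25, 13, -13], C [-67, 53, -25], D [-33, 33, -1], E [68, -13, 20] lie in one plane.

Yes

The plane through A, B, C has normal n = AB × AC = (-936, -2340, -624) and equation n·P = -45708.
Checking the remaining points: n·D = -45708, n·E = -45708.
All equal -45708, so all 5 points lie in one plane.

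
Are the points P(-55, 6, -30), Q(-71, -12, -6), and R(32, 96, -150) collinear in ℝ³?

No

PQ = (-16, -18, 24), PR = (87, 90, -120).
PQ × PR = (0, 168, 126).
The cross product is nonzero, so the points do not lie on one line.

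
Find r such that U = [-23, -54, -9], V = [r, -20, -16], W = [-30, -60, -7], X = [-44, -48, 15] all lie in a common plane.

12

The points are coplanar iff UV · (UW × UX) = 0.
Expanding, this is linear in r: (-156)r + (1872) = 0.
So r = 12.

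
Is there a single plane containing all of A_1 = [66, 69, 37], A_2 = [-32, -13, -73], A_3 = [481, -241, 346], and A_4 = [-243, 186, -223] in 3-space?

No

The four points are coplanar iff the 3×3 determinant with rows A_1A_2, A_1A_3, A_1A_4 is zero.
Rows: (-98, -82, -110), (415, -310, 309), (-309, 117, -260).
Expanding along the first row: (-98)(44447) − (-82)(-12419) + (-110)(-47235) = -178314.
Nonzero ⇒ not coplanar.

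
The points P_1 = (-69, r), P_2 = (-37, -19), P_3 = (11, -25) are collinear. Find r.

-15

Collinearity: (P_1 − P_2) must be parallel to (P_3 − P_2) = (48, -6).
Cross-multiplying the components: (r − (-19))·(48) = (-32)·(-6).
Solving gives r = -15.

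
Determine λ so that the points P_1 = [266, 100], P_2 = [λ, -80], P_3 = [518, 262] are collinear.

-14

Collinearity: (P_2 − P_1) must be parallel to (P_3 − P_1) = (252, 162).
Cross-multiplying the components: (λ − 266)·(162) = (-180)·(252).
Solving gives λ = -14.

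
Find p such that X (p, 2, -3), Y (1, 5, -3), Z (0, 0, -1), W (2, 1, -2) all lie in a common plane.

Coplanarity ⇔ det[XY; XZ; XW] = 0.
Expanding, this is linear in p: (-3)p + (12) = 0.
So p = 4.

4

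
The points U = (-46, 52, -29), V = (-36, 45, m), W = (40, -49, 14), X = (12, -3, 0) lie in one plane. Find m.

-24

Normal to plane UWX: n = (-564, 0, 1128); plane equation n·P = -6768.
Requiring n·V = -6768: (1128)m + (20304) = -6768.
So m = -24.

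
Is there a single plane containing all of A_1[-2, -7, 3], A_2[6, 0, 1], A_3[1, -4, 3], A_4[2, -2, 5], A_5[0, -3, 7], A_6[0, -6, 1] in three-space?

Yes

The plane through A_1, A_2, A_3 has normal n = A_1A_2 × A_1A_3 = (6, -6, 3) and equation n·P = 39.
Checking the remaining points: n·A_4 = 39, n·A_5 = 39, n·A_6 = 39.
All equal 39, so all 6 points lie in one plane.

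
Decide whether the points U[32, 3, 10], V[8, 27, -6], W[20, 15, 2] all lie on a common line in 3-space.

UV = (-24, 24, -16), UW = (-12, 12, -8).
Each component of UW is 1/2 times the corresponding component of UV, so UW = 1/2·UV and the points are collinear.

Yes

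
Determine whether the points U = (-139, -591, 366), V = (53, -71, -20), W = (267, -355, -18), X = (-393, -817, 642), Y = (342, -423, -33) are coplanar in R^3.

No

The plane through U, V, W has normal n = UV × UW = (-108584, -82988, -165808) and equation n·P = 3453356.
Checking the remaining points: n·X = 4025972, n·Y = 3439860.
Since n·X = 4025972 ≠ 3453356, X is off the plane and the points are not all coplanar.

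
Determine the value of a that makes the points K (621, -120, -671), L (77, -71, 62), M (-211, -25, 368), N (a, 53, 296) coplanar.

-355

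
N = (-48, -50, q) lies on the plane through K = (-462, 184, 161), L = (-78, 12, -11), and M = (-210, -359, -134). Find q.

-45

Coplanarity requires KL · (KM × KN) = 0.
KL = (384, -172, -172), KM = (252, -543, -295); the triple product is linear in q with coefficient -165168 and constant term -7432560.
Setting it to zero: q = -45.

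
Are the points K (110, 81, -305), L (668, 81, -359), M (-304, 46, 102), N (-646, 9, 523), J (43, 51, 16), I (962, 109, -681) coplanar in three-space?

The plane through K, L, M has normal n = KL × KM = (-1890, -204750, -19530) and equation n·P = -10836000.
Checking the remaining points: n·N = -10836000, n·J = -10836000, n·I = -10836000.
All equal -10836000, so all 6 points lie in one plane.

Yes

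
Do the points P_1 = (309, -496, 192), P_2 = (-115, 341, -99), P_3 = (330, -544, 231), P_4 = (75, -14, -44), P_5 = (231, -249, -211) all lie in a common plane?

The plane through P_1, P_2, P_3 has normal n = P_1P_2 × P_1P_3 = (18675, 10425, 2775) and equation n·P = 1132575.
Checking the remaining points: n·P_4 = 1132575, n·P_5 = 1132575.
All equal 1132575, so all 5 points lie in one plane.

Yes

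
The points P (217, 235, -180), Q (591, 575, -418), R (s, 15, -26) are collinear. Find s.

-25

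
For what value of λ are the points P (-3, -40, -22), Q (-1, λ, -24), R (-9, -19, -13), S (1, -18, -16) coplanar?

-44

Normal to plane PRS: n = (-72, 72, -216); plane equation n·X = 2088.
Requiring n·Q = 2088: (72)λ + (5256) = 2088.
So λ = -44.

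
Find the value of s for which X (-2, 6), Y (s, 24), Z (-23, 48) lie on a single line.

The three points are collinear iff det[XY; XZ] = 0.
This determinant is linear in s: (42)s + (462) = 0, so s = -11.

-11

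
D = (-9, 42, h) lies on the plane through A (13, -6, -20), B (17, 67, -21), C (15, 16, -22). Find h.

32

A normal to the plane is n = AB × AC = (-124, 6, -58).
D lies in the plane iff n · AD = 0.
This gives (-58)h + (1856) = 0, so h = 32.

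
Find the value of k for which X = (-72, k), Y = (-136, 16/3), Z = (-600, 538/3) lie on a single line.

Collinearity: (X − Y) must be parallel to (Z − Y) = (-464, 174).
Cross-multiplying the components: (k − 16/3)·(-464) = (64)·(174).
Solving gives k = -56/3.

-56/3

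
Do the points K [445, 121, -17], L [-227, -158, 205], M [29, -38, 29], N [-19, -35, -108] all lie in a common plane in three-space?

A normal to the plane through K, L, M is n = KL × KM = (22464, -61440, -9216).
The plane has equation n·P = 2718912. For N: n·N = 2718912.
Equal, so N lies in the plane and all four are coplanar.

Yes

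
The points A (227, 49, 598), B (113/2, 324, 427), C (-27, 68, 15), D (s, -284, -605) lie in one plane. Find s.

-329/2

The points are coplanar iff AB · (AC × AD) = 0.
Expanding, this is linear in s: (-157076)s + (-25839002) = 0.
So s = -329/2.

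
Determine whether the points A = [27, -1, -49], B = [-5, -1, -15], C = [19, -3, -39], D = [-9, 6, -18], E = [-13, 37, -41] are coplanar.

No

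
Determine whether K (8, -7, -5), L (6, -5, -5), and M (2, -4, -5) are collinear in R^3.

KL = (-2, 2, 0), KM = (-6, 3, 0).
Comparing components 1 and 2: (-2)(3) − (2)(-6) = 6 ≠ 0, so KL and KM are not parallel and the points are not collinear.

No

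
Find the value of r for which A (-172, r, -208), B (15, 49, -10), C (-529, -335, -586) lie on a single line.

-83

Direction BC = (-544, -384, -576). From the x-coordinate of A, the parameter along the line is τ = (-172 − 15)/(-544) = 11/32.
Then r = 49 + 11/32·(-384) = -83.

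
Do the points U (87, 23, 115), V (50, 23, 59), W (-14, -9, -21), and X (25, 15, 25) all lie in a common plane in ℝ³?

No

A normal to the plane through U, V, W is n = UV × UW = (-1792, 624, 1184).
The plane has equation n·P = -5392. For X: n·X = -5840.
-5840 ≠ -5392, so X is off the plane.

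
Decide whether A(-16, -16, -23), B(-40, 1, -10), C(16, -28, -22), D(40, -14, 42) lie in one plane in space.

No

A normal to the plane through A, B, C is n = AB × AC = (173, 440, -256).
The plane has equation n·P = -3920. For D: n·D = -9992.
-9992 ≠ -3920, so D is off the plane.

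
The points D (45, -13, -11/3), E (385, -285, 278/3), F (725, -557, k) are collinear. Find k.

189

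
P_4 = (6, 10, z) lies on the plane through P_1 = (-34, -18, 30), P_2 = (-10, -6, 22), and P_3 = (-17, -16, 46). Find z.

-10

Coplanarity requires P_1P_2 · (P_1P_3 × P_1P_4) = 0.
P_1P_2 = (24, 12, -8), P_1P_3 = (17, 2, 16); the triple product is linear in z with coefficient -156 and constant term -1560.
Setting it to zero: z = -10.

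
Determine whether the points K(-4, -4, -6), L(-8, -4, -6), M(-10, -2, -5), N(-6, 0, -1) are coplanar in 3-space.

A normal to the plane through K, L, M is n = KL × KM = (0, 4, -8).
The plane has equation n·P = 32. For N: n·N = 8.
8 ≠ 32, so N is off the plane.

No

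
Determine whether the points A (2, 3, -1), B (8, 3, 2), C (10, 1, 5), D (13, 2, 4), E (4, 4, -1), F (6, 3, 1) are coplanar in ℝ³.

No

The plane through A, B, C has normal n = AB × AC = (6, -12, -12) and equation n·P = -12.
Checking the remaining points: n·D = 6, n·E = -12, n·F = -12.
Since n·D = 6 ≠ -12, D is off the plane and the points are not all coplanar.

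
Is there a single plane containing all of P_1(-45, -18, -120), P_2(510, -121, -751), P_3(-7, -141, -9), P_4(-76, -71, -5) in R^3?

No

A normal to the plane through P_1, P_2, P_3 is n = P_1P_2 × P_1P_3 = (-89046, -85583, -64351).
The plane has equation n·P = 13269684. For P_4: n·P_4 = 13165644.
13165644 ≠ 13269684, so P_4 is off the plane.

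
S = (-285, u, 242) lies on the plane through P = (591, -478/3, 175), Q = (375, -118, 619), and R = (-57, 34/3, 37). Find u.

The plane through P, Q, R has equation −81480x − 317520y − 10080z = 672840.
Substituting S: (-317520)u + (20782440) = 672840, so u = 190/3.

190/3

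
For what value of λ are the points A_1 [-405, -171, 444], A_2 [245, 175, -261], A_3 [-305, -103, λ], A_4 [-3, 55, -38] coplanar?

Coplanarity ⇔ det[A_1A_2; A_1A_3; A_1A_4] = 0.
Expanding, this is linear in λ: (-7808)λ + (2178432) = 0.
So λ = 279.

279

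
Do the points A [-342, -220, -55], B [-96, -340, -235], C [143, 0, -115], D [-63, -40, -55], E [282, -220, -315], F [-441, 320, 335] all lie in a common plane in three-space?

The plane through A, B, C has normal n = AB × AC = (46800, -72540, 112320) and equation n·P = -6224400.
Checking the remaining points: n·D = -6224400, n·E = -6224400, n·F = -6224400.
All equal -6224400, so all 6 points lie in one plane.

Yes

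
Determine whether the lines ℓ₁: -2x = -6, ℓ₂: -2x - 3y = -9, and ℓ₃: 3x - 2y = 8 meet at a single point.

No

Lines aᵢx + bᵢy = cᵢ with pairwise distinct directions are concurrent exactly when det[aᵢ bᵢ cᵢ] = 0.
Here the determinant is 6.
Nonzero, so no common point exists.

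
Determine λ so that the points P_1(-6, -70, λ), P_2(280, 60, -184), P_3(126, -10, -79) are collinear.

11

Direction P_2P_3 = (-154, -70, 105). From the x-coordinate of P_1, the parameter along the line is τ = (-6 − 280)/(-154) = 13/7.
Then λ = (-184) + 13/7·(105) = 11.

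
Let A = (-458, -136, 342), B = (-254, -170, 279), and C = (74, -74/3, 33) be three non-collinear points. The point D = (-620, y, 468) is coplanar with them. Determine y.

-214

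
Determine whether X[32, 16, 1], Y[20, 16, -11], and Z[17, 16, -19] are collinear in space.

XY = (-12, 0, -12), XZ = (-15, 0, -20).
XY × XZ = (0, -60, 0).
The cross product is nonzero, so the points do not lie on one line.

No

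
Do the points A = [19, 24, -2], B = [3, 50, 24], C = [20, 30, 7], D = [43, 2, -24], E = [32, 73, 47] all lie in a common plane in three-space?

The plane through A, B, C has normal n = AB × AC = (78, 170, -122) and equation n·P = 5806.
Checking the remaining points: n·D = 6622, n·E = 9172.
Since n·D = 6622 ≠ 5806, D is off the plane and the points are not all coplanar.

No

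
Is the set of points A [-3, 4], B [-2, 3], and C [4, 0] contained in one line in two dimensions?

AB = (1, -1), AC = (7, -4).
Twice the signed area of △ABC is (1)(-4) − (-1)(7) = 3.
The area is nonzero, so the three points are not collinear.

No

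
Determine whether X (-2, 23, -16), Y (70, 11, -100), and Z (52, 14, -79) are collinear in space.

Yes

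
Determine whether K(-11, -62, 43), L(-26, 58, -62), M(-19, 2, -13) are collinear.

KL = (-15, 120, -105), KM = (-8, 64, -56).
KL × KM = (0, 0, 0).
The cross product vanishes, so the three points are collinear.

Yes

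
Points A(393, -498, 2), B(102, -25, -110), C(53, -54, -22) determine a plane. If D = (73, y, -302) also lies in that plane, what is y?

A normal to the plane is n = AB × AC = (38376, 31096, 31616).
D lies in the plane iff n · AD = 0.
This gives (31096)y + (-6405776) = 0, so y = 206.

206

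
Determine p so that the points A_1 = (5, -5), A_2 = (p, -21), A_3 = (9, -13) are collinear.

13

The three points are collinear iff det[A_1A_2; A_1A_3] = 0.
This determinant is linear in p: (-8)p + (104) = 0, so p = 13.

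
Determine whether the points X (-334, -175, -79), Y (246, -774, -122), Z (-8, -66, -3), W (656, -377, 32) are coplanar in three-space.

A normal to the plane through X, Y, Z is n = XY × XZ = (-40837, -58098, 258494).
The plane has equation n·P = 3385682. For W: n·W = 3385682.
Equal, so W lies in the plane and all four are coplanar.

Yes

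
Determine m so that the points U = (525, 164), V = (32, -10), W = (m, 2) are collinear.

Collinearity: (W − U) must be parallel to (V − U) = (-493, -174).
Cross-multiplying the components: (m − 525)·(-174) = (-162)·(-493).
Solving gives m = 66.

66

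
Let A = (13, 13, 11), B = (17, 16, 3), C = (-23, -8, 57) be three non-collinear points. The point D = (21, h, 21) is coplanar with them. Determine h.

13

Coplanarity requires AB · (AC × AD) = 0.
AB = (4, 3, -8), AC = (-36, -21, 46); the triple product is linear in h with coefficient 104 and constant term -1352.
Setting it to zero: h = 13.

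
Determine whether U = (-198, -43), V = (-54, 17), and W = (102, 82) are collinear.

Yes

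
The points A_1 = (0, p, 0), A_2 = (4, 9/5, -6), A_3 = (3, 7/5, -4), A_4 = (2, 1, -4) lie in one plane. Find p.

Coplanarity ⇔ det[A_1A_2; A_1A_3; A_1A_4] = 0.
Expanding, this is linear in p: (2)p + (-2/5) = 0.
So p = 1/5.

1/5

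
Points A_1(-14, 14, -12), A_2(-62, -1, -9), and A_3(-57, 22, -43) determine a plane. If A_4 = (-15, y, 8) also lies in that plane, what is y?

Coplanarity requires A_1A_2 · (A_1A_3 × A_1A_4) = 0.
A_1A_2 = (-48, -15, 3), A_1A_3 = (-43, 8, -31); the triple product is linear in y with coefficient -1617 and constant term 1617.
Setting it to zero: y = 1.

1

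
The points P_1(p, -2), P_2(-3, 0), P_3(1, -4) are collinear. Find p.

-1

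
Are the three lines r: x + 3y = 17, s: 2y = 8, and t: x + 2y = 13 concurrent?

Lines aᵢx + bᵢy = cᵢ with pairwise distinct directions are concurrent exactly when det[aᵢ bᵢ cᵢ] = 0.
Here the determinant is 0.
It vanishes, so the lines are concurrent at (5, 4).

Yes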